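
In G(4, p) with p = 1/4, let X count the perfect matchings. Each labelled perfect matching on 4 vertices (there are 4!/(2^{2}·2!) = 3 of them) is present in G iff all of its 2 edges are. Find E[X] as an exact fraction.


K_4 has 4!/(2^{2}·2!) = 3 labelled perfect matchings.
For each such perfect matching H, let X_H = 1 if all 2 edges of H are present in G. Then P[X_H = 1] = p^{2} = (1/4)^{2} = 1/16.
By linearity of expectation: E[X] = Σ_H E[X_H] = 3 · p^{2} = 3 · 1/16 = 3/16.
Numerically: E[X] ≈ 0.1875.

E[X] = 3 · (1/4)^{2} = 3/16 ≈ 0.1875.


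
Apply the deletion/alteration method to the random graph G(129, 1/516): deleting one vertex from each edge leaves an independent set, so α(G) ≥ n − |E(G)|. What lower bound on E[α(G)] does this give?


E[|E(G)|] = C(129, 2)·p = 8256 · (1/516) = 16.
E[α(G)] ≥ n − E[|E(G)|] = 129 − 16 = 113.
Numerically: ≈ 113.0000.
(This is only a lower bound; the true E[α(G)] may be larger.)

E[α(G)] ≥ 113 ≈ 113.0000.


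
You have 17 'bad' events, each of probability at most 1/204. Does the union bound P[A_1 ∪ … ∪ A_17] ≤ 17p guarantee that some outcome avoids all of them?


Union bound: P[∪_{i=1}^{17} A_i] ≤ Σ_i P[A_i] ≤ 17·p = 17·(1/204) = 1/12.
Numerically: 1/12 ≈ 0.08333.
Is 1/12 < 1? YES.
Since P[∪ A_i] ≤ 1/12 < 1, the complement has P[∩ A_i^c] ≥ 1 − 1/12 = 11/12 > 0, so some outcome avoids every A_i.

17·p = 1/12 ≈ 0.08333; existence CERTIFIED by the union bound.


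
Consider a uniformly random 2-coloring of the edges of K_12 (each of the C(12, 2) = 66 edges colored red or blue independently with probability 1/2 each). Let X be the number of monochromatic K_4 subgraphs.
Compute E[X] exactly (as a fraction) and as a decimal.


Let X = Σ_S X_S over the C(12, 4) = 495 subsets S of size 4, where X_S = 1 if the K_4 on S is monochromatic.
For a fixed S, the K_4 on S has C(4, 2) = 6 edges. P[all 6 edges red] = (1/2)^6, and likewise for blue, so P[monochromatic] = 2·(1/2)^6 = 2^{1 − 6} = 1/32.
By linearity: E[X] = C(12, 4) · 2^{1 − 6} = 495 · 1/32 = 495/32.
Numerically: E[X] ≈ 15.46875.

E[X] = C(12,4)·2^(1−C(4,2)) = 495/32 ≈ 15.46875.


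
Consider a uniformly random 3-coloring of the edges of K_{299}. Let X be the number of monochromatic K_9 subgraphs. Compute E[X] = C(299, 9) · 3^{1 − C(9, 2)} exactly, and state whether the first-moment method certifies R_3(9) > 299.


E[X] = C(299, 9) · 3^{1 − 36} = 46610674441390059 · 3^{−35} = 46610674441390059/50031545098999707.
As a reduced fraction: E[X] = 15536891480463353/16677181699666569 ≈ 0.931626.
Is E[X] < 1? YES.
Since E[X] < 1, there exists a 3-coloring of K_{299} with no monochromatic K_9; hence R_3(9) > 299.

E[X] = 15536891480463353/16677181699666569 ≈ 0.931626; E[X] < 1, so R_3(9) > 299.


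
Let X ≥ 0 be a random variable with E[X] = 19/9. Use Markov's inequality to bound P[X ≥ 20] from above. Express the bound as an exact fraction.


μ = E[X] = 19/9, a = 20.
Markov: P[X ≥ 20] ≤ μ/a = (19/9)/20 = 19/180.
Numerically: ≈ 0.106.
(Since a = 20 > μ = 2.111, the bound 19/180 is < 1 and informative.)

P[X ≥ 20] ≤ 19/180 ≈ 0.106.


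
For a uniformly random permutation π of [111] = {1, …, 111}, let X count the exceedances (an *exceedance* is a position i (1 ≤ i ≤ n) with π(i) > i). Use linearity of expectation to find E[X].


Write X = Σ_{i=1}^{111} X_i, where X_i = 1_{π(i) > i}.
For each fixed i, π(i) is uniform over {1, …, 111} (marginal of a uniform permutation), so P[π(i) > i] = (n − i)/n. Summing: Σ_{i=1}^{111} (n − i)/n = (0 + 1 + … + 110)/111 = 111(111 − 1)/(2·111) = (111 − 1)/2.
Hence E[X] = Σ_{i=1}^{111} (111 − i)/111 = 55 ≈ 55.000.

E[X] = 55 = 55.000.


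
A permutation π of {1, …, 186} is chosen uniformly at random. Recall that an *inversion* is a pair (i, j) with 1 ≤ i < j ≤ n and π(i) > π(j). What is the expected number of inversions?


Write X = Σ X_I over the C(186, 2) = 17205 pairs i < j, with X_I the indicator of one inversion.
There are 17205 indicators.
For each fixed pair i < j, the values π(i) and π(j) are two distinct elements of {1, …, 186} in uniformly random order; by symmetry P[π(i) > π(j)] = 1/2.
By linearity: E[X] = 17205 · (1/2) = C(186, 2) · (1/2) = 17205/2 = 17205/2 ≈ 8602.5000.

E[X] = 17205/2 = 8602.5000.


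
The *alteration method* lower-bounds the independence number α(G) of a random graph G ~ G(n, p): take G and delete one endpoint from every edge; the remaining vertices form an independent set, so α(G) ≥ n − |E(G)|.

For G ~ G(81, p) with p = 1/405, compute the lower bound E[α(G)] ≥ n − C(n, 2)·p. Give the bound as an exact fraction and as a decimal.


E[|E(G)|] = C(81, 2)·p = 3240 · (1/405) = 8.
E[α(G)] ≥ n − E[|E(G)|] = 81 − 8 = 73.
Numerically: ≈ 73.00000.
(This is only a lower bound; the true E[α(G)] may be larger.)

E[α(G)] ≥ 73 ≈ 73.00000.


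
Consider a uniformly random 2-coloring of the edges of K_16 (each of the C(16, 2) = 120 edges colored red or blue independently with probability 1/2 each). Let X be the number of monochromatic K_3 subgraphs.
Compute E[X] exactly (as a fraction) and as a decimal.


Let X = Σ_S X_S over the C(16, 3) = 560 subsets S of size 3, where X_S = 1 if the K_3 on S is monochromatic.
For a fixed S, the K_3 on S has C(3, 2) = 3 edges. P[all 3 edges red] = (1/2)^3, and likewise for blue, so P[monochromatic] = 2·(1/2)^3 = 2^{1 − 3} = 1/4.
By linearity of expectation: E[X] = C(16, 3) · 2^{1 − 3} = 560 · 1/4 = 140.
Numerically: E[X] ≈ 140.000000.

E[X] = C(16,3)·2^(1−C(3,2)) = 140 ≈ 140.000000.


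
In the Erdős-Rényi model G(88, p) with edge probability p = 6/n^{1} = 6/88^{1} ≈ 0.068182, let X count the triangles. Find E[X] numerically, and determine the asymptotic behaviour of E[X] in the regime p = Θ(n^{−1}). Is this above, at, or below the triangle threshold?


Number of potential triangles: C(88, 3) = 109736.
Each occurs with probability p³ ≈ (0.068182)³ ≈ 3.1696093e-04.
By linearity: E[X] = C(88, 3)·p³ ≈ 109736 · 3.1696093e-04 ≈ 34.78202.
Here α = 1, so p = 6/n is exactly at the triangle threshold p ~ 1/n. Asymptotically E[X] → c³/6 = 6³/6 = 36 ≈ 36.00000, a bounded constant. In this regime the triangle count is asymptotically Poisson(c³/6).

E[X] ≈ 34.78202; in regime p = Θ(1/n^{1}) E[X] stays bounded (at the triangle threshold p ~ 1/n).


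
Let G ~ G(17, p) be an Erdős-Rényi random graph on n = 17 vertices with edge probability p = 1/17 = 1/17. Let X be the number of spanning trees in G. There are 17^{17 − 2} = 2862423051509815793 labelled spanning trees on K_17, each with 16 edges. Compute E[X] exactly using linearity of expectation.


K_17 has 17^{17 − 2} = 2862423051509815793 labelled spanning trees.
For each such spanning tree H, let X_H = 1 if all 16 edges of H are present in G. Then P[X_H = 1] = p^{16} = (1/17)^{16} = 1/48661191875666868481.
By linearity of expectation: E[X] = Σ_H E[X_H] = 2862423051509815793 · p^{16} = 2862423051509815793 · 1/48661191875666868481 = 1/17.
Numerically: E[X] ≈ 0.0588.

E[X] = 2862423051509815793 · (1/17)^{16} = 1/17 ≈ 0.0588.


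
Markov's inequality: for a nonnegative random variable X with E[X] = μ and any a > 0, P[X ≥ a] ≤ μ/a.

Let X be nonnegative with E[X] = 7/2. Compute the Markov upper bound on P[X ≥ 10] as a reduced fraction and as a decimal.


μ = E[X] = 7/2, a = 10.
Markov: P[X ≥ 10] ≤ μ/a = (7/2)/10 = 7/20.
Numerically: ≈ 0.350.
(Since a = 10 > μ = 3.500, the bound 7/20 is < 1 and informative.)

P[X ≥ 10] ≤ 7/20 ≈ 0.350.


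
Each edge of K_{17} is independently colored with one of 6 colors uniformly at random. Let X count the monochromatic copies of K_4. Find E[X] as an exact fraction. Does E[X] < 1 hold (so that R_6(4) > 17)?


E[X] = C(17, 4) · 6^{1 − 6} = 2380 · 6^{−5} = 2380/7776.
As a reduced fraction: E[X] = 595/1944 ≈ 0.306.
Is E[X] < 1? YES.
Since E[X] < 1, there exists a 6-coloring of K_{17} with no monochromatic K_4; hence R_6(4) > 17.

E[X] = 595/1944 ≈ 0.306; E[X] < 1, so R_6(4) > 17.


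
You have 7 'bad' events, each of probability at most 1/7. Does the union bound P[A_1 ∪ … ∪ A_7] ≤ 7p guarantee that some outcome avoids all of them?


Union bound: P[∪_{i=1}^{7} A_i] ≤ Σ_i P[A_i] ≤ 7·p = 7·(1/7) = 1.
Numerically: 1 ≈ 1.000.
Is 1 < 1? NO.
Since the bound 1 is ≥ 1, the union bound is uninformative here; it does NOT by itself certify existence.

7·p = 1 ≈ 1.000; existence NOT certified by the union bound.


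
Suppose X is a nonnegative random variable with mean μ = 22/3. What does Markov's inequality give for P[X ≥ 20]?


μ = E[X] = 22/3, a = 20.
Markov: P[X ≥ 20] ≤ μ/a = (22/3)/20 = 11/30.
Numerically: ≈ 0.3667.
(Since a = 20 > μ = 7.3333, the bound 11/30 is < 1 and informative.)

P[X ≥ 20] ≤ 11/30 ≈ 0.3667.


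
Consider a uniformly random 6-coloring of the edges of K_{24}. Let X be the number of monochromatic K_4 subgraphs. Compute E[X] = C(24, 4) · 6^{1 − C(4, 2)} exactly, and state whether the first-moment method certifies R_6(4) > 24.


E[X] = C(24, 4) · 6^{1 − 6} = 10626 · 6^{−5} = 10626/7776.
As a reduced fraction: E[X] = 1771/1296 ≈ 1.366512.
Is E[X] < 1? NO.
Since E[X] ≥ 1, the first-moment bound is inconclusive at n = 24; it does NOT by itself certify R_6(4) > 24.

E[X] = 1771/1296 ≈ 1.366512; E[X] ≥ 1; first-moment method inconclusive here.


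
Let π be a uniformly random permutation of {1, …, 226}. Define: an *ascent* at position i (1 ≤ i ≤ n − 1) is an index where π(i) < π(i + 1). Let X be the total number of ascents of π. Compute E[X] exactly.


Write X = Σ X_I over i = 1, …, 225, with X_I the indicator of one ascent.
There are 225 indicators.
For each fixed i, the pair (π(i), π(i+1)) is a uniformly random ordered pair of distinct values from {1, …, 226}; by symmetry P[π(i) < π(i+1)] = 1/2.
By linearity: E[X] = 225 · (1/2) = (226 − 1) · (1/2) = 225/2 ≈ 112.5000.

E[X] = 225/2 = 112.5000.


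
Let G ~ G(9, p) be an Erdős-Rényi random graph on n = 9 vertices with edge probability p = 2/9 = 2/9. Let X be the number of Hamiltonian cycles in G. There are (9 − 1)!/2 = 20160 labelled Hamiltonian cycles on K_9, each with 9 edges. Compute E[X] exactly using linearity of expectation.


K_9 has (9 − 1)!/2 = 20160 labelled Hamiltonian cycles.
For each such Hamiltonian cycle H, let X_H = 1 if all 9 edges of H are present in G. Then P[X_H = 1] = p^{9} = (2/9)^{9} = 512/387420489.
Summing the indicators: E[X] = Σ_H E[X_H] = 20160 · p^{9} = 20160 · 512/387420489 = 1146880/43046721.
Numerically: E[X] ≈ 0.0266427.

E[X] = 20160 · (2/9)^{9} = 1146880/43046721 ≈ 0.0266427.


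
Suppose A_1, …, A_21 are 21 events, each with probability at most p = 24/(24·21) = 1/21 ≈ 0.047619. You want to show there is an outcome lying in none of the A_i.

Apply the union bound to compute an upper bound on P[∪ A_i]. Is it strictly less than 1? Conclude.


Union bound: P[∪_{i=1}^{21} A_i] ≤ Σ_i P[A_i] ≤ 21·p = 21·(1/21) = 1.
Numerically: 1 ≈ 1.000000.
Is 1 < 1? NO.
Since the bound 1 is ≥ 1, the union bound is uninformative here; it does NOT by itself certify existence.

21·p = 1 ≈ 1.000000; existence NOT certified by the union bound.


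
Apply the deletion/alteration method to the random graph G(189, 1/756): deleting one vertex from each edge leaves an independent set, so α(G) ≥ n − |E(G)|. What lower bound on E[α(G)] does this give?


E[|E(G)|] = C(189, 2)·p = 17766 · (1/756) = 47/2.
E[α(G)] ≥ n − E[|E(G)|] = 189 − 47/2 = 331/2.
Numerically: ≈ 165.50000.
(This is only a lower bound; the true E[α(G)] may be larger.)

E[α(G)] ≥ 331/2 ≈ 165.50000.


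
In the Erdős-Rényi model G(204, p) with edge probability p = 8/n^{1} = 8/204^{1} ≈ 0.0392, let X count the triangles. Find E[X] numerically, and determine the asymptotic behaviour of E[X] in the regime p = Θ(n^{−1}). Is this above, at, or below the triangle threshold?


Number of potential triangles: C(204, 3) = 1394204.
Each occurs with probability p³ ≈ (0.0392)³ ≈ 6.03086e-05.
By linearity: E[X] = C(204, 3)·p³ ≈ 1394204 · 6.03086e-05 ≈ 84.083.
Here α = 1, so p = 8/n is exactly at the triangle threshold p ~ 1/n. Asymptotically E[X] → c³/6 = 8³/6 = 256/3 ≈ 85.333, a bounded constant. In this regime the triangle count is asymptotically Poisson(c³/6).

E[X] ≈ 84.083; in regime p = Θ(1/n^{1}) E[X] stays bounded (at the triangle threshold p ~ 1/n).


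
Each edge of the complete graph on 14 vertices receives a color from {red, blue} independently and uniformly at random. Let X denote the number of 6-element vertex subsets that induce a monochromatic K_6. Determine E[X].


Let X = Σ_S X_S over the C(14, 6) = 3003 subsets S of size 6, where X_S = 1 if the K_6 on S is monochromatic.
For a fixed S, the K_6 on S has C(6, 2) = 15 edges. P[all 15 edges red] = (1/2)^15, and likewise for blue, so P[monochromatic] = 2·(1/2)^15 = 2^{1 − 15} = 1/16384.
By linearity: E[X] = C(14, 6) · 2^{1 − 15} = 3003 · 1/16384 = 3003/16384.
Numerically: E[X] ≈ 0.18329.

E[X] = C(14,6)·2^(1−C(6,2)) = 3003/16384 ≈ 0.18329.


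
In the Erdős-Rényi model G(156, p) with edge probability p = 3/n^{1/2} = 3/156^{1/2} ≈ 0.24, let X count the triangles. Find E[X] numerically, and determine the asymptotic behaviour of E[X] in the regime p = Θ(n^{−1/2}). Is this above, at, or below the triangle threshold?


Number of potential triangles: C(156, 3) = 620620.
Each occurs with probability p³ ≈ (0.24)³ ≈ 1.38572e-02.
By linearity: E[X] = C(156, 3)·p³ ≈ 620620 · 1.38572e-02 ≈ 8600.083.
Since α = 1/2 < 1, p = c/n^{1/2} ≫ 1/n is above the triangle threshold p ~ 1/n. Asymptotically E[X] ~ (c³/6)·n^{3(1−α)} = (3³/6)·n^{1.5} → ∞; triangles are abundant w.h.p.

E[X] ≈ 8600.083; in regime p = Θ(1/n^{1/2}) E[X] diverges (above the triangle threshold p ~ 1/n).


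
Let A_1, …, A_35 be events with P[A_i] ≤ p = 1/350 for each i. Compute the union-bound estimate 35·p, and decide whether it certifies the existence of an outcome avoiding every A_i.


Union bound: P[∪_{i=1}^{35} A_i] ≤ Σ_i P[A_i] ≤ 35·p = 35·(1/350) = 1/10.
Numerically: 1/10 ≈ 0.10000.
Is 1/10 < 1? YES.
Since P[∪ A_i] ≤ 1/10 < 1, the complement has P[∩ A_i^c] ≥ 1 − 1/10 = 9/10 > 0, so some outcome avoids every A_i.

35·p = 1/10 ≈ 0.10000; existence CERTIFIED by the union bound.


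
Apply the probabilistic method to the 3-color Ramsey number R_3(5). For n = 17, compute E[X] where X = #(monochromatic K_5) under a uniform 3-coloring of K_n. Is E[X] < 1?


E[X] = C(17, 5) · 3^{1 − 10} = 6188 · 3^{−9} = 6188/19683.
As a reduced fraction: E[X] = 6188/19683 ≈ 0.314383.
Is E[X] < 1? YES.
Since E[X] < 1, there exists a 3-coloring of K_{17} with no monochromatic K_5; hence R_3(5) > 17.

E[X] = 6188/19683 ≈ 0.314383; E[X] < 1, so R_3(5) > 17.


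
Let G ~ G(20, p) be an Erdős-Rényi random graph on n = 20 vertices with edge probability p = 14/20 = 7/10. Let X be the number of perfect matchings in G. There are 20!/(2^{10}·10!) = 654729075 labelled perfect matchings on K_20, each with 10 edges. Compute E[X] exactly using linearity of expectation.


K_20 has 20!/(2^{10}·10!) = 654729075 labelled perfect matchings.
For each such perfect matching H, let X_H = 1 if all 10 edges of H are present in G. Then P[X_H = 1] = p^{10} = (7/10)^{10} = 282475249/10000000000.
By linearity of expectation: E[X] = Σ_H E[X_H] = 654729075 · p^{10} = 654729075 · 282475249/10000000000 = 7397790339526587/400000000.
Numerically: E[X] ≈ 1.84945e+07.

E[X] = 654729075 · (7/10)^{10} = 7397790339526587/400000000 ≈ 1.84945e+07.


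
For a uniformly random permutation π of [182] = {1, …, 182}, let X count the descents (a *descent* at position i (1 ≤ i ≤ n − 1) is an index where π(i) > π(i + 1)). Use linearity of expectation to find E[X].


Write X = Σ X_I over i = 1, …, 181, with X_I the indicator of one descent.
There are 181 indicators.
For each fixed i, the pair (π(i), π(i+1)) is a uniformly random ordered pair of distinct values from {1, …, 182}; by symmetry P[π(i) > π(i+1)] = 1/2.
By linearity: E[X] = 181 · (1/2) = (182 − 1) · (1/2) = 181/2 ≈ 90.50000.

E[X] = 181/2 = 90.50000.


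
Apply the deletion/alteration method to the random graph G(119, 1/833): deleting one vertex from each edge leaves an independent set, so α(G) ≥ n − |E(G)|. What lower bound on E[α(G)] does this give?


E[|E(G)|] = C(119, 2)·p = 7021 · (1/833) = 59/7.
E[α(G)] ≥ n − E[|E(G)|] = 119 − 59/7 = 774/7.
Numerically: ≈ 110.571429.
(This is only a lower bound; the true E[α(G)] may be larger.)

E[α(G)] ≥ 774/7 ≈ 110.571429.


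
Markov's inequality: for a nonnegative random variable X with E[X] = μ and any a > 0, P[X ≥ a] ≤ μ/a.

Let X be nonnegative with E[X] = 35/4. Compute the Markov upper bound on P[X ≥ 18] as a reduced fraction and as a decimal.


μ = E[X] = 35/4, a = 18.
Markov: P[X ≥ 18] ≤ μ/a = (35/4)/18 = 35/72.
Numerically: ≈ 0.486.
(Since a = 18 > μ = 8.750, the bound 35/72 is < 1 and informative.)

P[X ≥ 18] ≤ 35/72 ≈ 0.486.


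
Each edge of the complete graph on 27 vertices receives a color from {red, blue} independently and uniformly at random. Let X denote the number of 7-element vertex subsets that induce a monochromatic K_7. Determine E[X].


Let X = Σ_S X_S over the C(27, 7) = 888030 subsets S of size 7, where X_S = 1 if the K_7 on S is monochromatic.
For a fixed S, the K_7 on S has C(7, 2) = 21 edges. P[all 21 edges red] = (1/2)^21, and likewise for blue, so P[monochromatic] = 2·(1/2)^21 = 2^{1 − 21} = 1/1048576.
Summing: E[X] = C(27, 7) · 2^{1 − 21} = 888030 · 1/1048576 = 444015/524288.
Numerically: E[X] ≈ 0.847.

E[X] = C(27,7)·2^(1−C(7,2)) = 444015/524288 ≈ 0.847.


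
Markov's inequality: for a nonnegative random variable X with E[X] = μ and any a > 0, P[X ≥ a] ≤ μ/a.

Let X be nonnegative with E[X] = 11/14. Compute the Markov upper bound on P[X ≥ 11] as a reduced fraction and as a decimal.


μ = E[X] = 11/14, a = 11.
Markov: P[X ≥ 11] ≤ μ/a = (11/14)/11 = 1/14.
Numerically: ≈ 0.07143.
(Since a = 11 > μ = 0.78571, the bound 1/14 is < 1 and informative.)

P[X ≥ 11] ≤ 1/14 ≈ 0.07143.


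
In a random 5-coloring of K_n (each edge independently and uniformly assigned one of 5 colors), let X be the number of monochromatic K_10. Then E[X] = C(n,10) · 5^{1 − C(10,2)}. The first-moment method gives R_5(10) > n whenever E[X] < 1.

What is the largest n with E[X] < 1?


We need C(n, 10) · 5^{1 − 45} < 1, i.e. C(n, 10) < 5^{45 − 1} = 5684341886080801486968994140625.
Check values of n near the boundary:
  n = 5390: C(5390, 10) = 5655833965919099070255434039753; 5655833965919099070255434039753 < 5684341886080801486968994140625? YES
  n = 5391: C(5391, 10) = 5666344714787188828795213697883; 5666344714787188828795213697883 < 5684341886080801486968994140625? YES
  n = 5392: C(5392, 10) = 5676873040158402483252283957448; 5676873040158402483252283957448 < 5684341886080801486968994140625? YES
  n = 5393: C(5393, 10) = 5687418968154238267170642278008; 5687418968154238267170642278008 < 5684341886080801486968994140625? NO
The largest n with C(n, 10) < 5684341886080801486968994140625 is n = 5392 (where E[X] = 5676873040158402483252283957448/5684341886080801486968994140625 ≈ 0.998686). Hence R_5(10) > 5392, i.e. R_5(10) ≥ 5393.

Largest n = 5392; hence R_5(10) > 5392.


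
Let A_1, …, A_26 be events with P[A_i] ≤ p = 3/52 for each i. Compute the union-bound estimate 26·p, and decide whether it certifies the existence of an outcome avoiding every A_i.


Union bound: P[∪_{i=1}^{26} A_i] ≤ Σ_i P[A_i] ≤ 26·p = 26·(3/52) = 3/2.
Numerically: 3/2 ≈ 1.5000.
Is 3/2 < 1? NO.
Since the bound 3/2 is ≥ 1, the union bound is uninformative here; it does NOT by itself certify existence.

26·p = 3/2 ≈ 1.5000; existence NOT certified by the union bound.


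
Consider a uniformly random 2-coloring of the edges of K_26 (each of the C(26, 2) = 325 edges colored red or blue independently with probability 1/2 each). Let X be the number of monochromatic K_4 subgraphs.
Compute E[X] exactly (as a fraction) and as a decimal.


Let X = Σ_S X_S over the C(26, 4) = 14950 subsets S of size 4, where X_S = 1 if the K_4 on S is monochromatic.
For a fixed S, the K_4 on S has C(4, 2) = 6 edges. P[all 6 edges red] = (1/2)^6, and likewise for blue, so P[monochromatic] = 2·(1/2)^6 = 2^{1 − 6} = 1/32.
By linearity of expectation: E[X] = C(26, 4) · 2^{1 − 6} = 14950 · 1/32 = 7475/16.
Numerically: E[X] ≈ 467.188.

E[X] = C(26,4)·2^(1−C(4,2)) = 7475/16 ≈ 467.188.


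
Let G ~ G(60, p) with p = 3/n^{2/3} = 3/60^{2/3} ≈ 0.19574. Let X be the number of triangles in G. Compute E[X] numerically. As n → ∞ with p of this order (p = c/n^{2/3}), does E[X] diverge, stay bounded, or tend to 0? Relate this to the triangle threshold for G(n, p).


Number of potential triangles: C(60, 3) = 34220.
Each occurs with probability p³ ≈ (0.19574)³ ≈ 7.5000000e-03.
By linearity: E[X] = C(60, 3)·p³ ≈ 34220 · 7.5000000e-03 ≈ 256.65000.
Since α = 2/3 < 1, p = c/n^{2/3} ≫ 1/n is above the triangle threshold p ~ 1/n. Asymptotically E[X] ~ (c³/6)·n^{3(1−α)} = (3³/6)·n^{1} → ∞; triangles are abundant w.h.p.

E[X] ≈ 256.65000; in regime p = Θ(1/n^{2/3}) E[X] diverges (above the triangle threshold p ~ 1/n).


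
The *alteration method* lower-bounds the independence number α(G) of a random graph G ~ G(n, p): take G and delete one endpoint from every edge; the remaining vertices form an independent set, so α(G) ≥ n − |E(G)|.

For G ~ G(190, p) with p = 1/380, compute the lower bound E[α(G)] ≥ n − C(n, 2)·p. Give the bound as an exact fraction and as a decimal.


E[|E(G)|] = C(190, 2)·p = 17955 · (1/380) = 189/4.
E[α(G)] ≥ n − E[|E(G)|] = 190 − 189/4 = 571/4.
Numerically: ≈ 142.7500.
(This is only a lower bound; the true E[α(G)] may be larger.)

E[α(G)] ≥ 571/4 ≈ 142.7500.


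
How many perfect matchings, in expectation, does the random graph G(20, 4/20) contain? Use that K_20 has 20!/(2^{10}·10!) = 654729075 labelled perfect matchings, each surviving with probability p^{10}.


K_20 has 20!/(2^{10}·10!) = 654729075 labelled perfect matchings.
For each such perfect matching H, let X_H = 1 if all 10 edges of H are present in G. Then P[X_H = 1] = p^{10} = (1/5)^{10} = 1/9765625.
By linearity: E[X] = Σ_H E[X_H] = 654729075 · p^{10} = 654729075 · 1/9765625 = 26189163/390625.
Numerically: E[X] ≈ 67.0443.

E[X] = 654729075 · (1/5)^{10} = 26189163/390625 ≈ 67.0443.


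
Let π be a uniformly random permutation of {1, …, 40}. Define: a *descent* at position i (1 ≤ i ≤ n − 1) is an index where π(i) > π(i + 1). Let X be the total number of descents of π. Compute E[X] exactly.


Write X = Σ X_I over i = 1, …, 39, with X_I the indicator of one descent.
There are 39 indicators.
For each fixed i, the pair (π(i), π(i+1)) is a uniformly random ordered pair of distinct values from {1, …, 40}; by symmetry P[π(i) > π(i+1)] = 1/2.
By linearity: E[X] = 39 · (1/2) = (40 − 1) · (1/2) = 39/2 ≈ 19.5000.

E[X] = 39/2 = 19.5000.


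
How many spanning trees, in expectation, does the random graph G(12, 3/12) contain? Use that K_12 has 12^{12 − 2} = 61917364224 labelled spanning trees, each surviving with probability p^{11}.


K_12 has 12^{12 − 2} = 61917364224 labelled spanning trees.
For each such spanning tree H, let X_H = 1 if all 11 edges of H are present in G. Then P[X_H = 1] = p^{11} = (1/4)^{11} = 1/4194304.
By linearity of expectation: E[X] = Σ_H E[X_H] = 61917364224 · p^{11} = 61917364224 · 1/4194304 = 59049/4.
Numerically: E[X] ≈ 1.476e+04.

E[X] = 61917364224 · (1/4)^{11} = 59049/4 ≈ 1.476e+04.


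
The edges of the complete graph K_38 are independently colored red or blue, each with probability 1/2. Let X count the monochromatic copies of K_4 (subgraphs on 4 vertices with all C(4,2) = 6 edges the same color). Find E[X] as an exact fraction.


Let X = Σ_S X_S over the C(38, 4) = 73815 subsets S of size 4, where X_S = 1 if the K_4 on S is monochromatic.
For a fixed S, the K_4 on S has C(4, 2) = 6 edges. P[all 6 edges red] = (1/2)^6, and likewise for blue, so P[monochromatic] = 2·(1/2)^6 = 2^{1 − 6} = 1/32.
Summing: E[X] = C(38, 4) · 2^{1 − 6} = 73815 · 1/32 = 73815/32.
Numerically: E[X] ≈ 2306.71875.

E[X] = C(38,4)·2^(1−C(4,2)) = 73815/32 ≈ 2306.71875.


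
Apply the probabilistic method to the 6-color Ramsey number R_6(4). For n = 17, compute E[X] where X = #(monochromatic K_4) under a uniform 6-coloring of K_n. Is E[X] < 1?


E[X] = C(17, 4) · 6^{1 − 6} = 2380 · 6^{−5} = 2380/7776.
As a reduced fraction: E[X] = 595/1944 ≈ 0.30607.
Is E[X] < 1? YES.
Since E[X] < 1, there exists a 6-coloring of K_{17} with no monochromatic K_4; hence R_6(4) > 17.

E[X] = 595/1944 ≈ 0.30607; E[X] < 1, so R_6(4) > 17.


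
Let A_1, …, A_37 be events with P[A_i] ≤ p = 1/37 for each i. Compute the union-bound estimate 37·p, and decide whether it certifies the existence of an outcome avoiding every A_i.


Union bound: P[∪_{i=1}^{37} A_i] ≤ Σ_i P[A_i] ≤ 37·p = 37·(1/37) = 1.
Numerically: 1 ≈ 1.000000.
Is 1 < 1? NO.
Since the bound 1 is ≥ 1, the union bound is uninformative here; it does NOT by itself certify existence.

37·p = 1 ≈ 1.000000; existence NOT certified by the union bound.


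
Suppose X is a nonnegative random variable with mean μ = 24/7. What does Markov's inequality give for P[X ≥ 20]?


μ = E[X] = 24/7, a = 20.
Markov: P[X ≥ 20] ≤ μ/a = (24/7)/20 = 6/35.
Numerically: ≈ 0.1714.
(Since a = 20 > μ = 3.4286, the bound 6/35 is < 1 and informative.)

P[X ≥ 20] ≤ 6/35 ≈ 0.1714.


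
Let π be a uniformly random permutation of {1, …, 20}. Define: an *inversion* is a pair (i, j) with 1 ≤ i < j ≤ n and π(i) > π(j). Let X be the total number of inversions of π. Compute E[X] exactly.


Write X = Σ X_I over the C(20, 2) = 190 pairs i < j, with X_I the indicator of one inversion.
There are 190 indicators.
For each fixed pair i < j, the values π(i) and π(j) are two distinct elements of {1, …, 20} in uniformly random order; by symmetry P[π(i) > π(j)] = 1/2.
By linearity: E[X] = 190 · (1/2) = C(20, 2) · (1/2) = 190/2 = 95 ≈ 95.000.

E[X] = 95 = 95.000.


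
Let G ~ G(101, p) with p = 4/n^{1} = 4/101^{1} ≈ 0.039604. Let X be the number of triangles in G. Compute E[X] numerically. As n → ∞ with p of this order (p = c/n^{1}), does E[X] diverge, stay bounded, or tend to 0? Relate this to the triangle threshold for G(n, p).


Number of potential triangles: C(101, 3) = 166650.
Each occurs with probability p³ ≈ (0.039604)³ ≈ 6.21177695e-05.
By linearity: E[X] = C(101, 3)·p³ ≈ 166650 · 6.21177695e-05 ≈ 10.351926.
Here α = 1, so p = 4/n is exactly at the triangle threshold p ~ 1/n. Asymptotically E[X] → c³/6 = 4³/6 = 32/3 ≈ 10.666667, a bounded constant. In this regime the triangle count is asymptotically Poisson(c³/6).

E[X] ≈ 10.351926; in regime p = Θ(1/n^{1}) E[X] stays bounded (at the triangle threshold p ~ 1/n).


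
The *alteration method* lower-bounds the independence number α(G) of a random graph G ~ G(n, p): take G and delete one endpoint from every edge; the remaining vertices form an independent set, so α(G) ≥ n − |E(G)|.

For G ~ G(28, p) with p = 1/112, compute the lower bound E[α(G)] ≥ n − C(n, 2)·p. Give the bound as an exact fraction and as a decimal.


E[|E(G)|] = C(28, 2)·p = 378 · (1/112) = 27/8.
E[α(G)] ≥ n − E[|E(G)|] = 28 − 27/8 = 197/8.
Numerically: ≈ 24.625000.
(This is only a lower bound; the true E[α(G)] may be larger.)

E[α(G)] ≥ 197/8 ≈ 24.625000.


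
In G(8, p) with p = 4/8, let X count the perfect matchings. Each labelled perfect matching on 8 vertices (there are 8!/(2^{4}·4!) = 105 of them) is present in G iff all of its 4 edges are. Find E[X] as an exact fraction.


K_8 has 8!/(2^{4}·4!) = 105 labelled perfect matchings.
For each such perfect matching H, let X_H = 1 if all 4 edges of H are present in G. Then P[X_H = 1] = p^{4} = (1/2)^{4} = 1/16.
By linearity of expectation: E[X] = Σ_H E[X_H] = 105 · p^{4} = 105 · 1/16 = 105/16.
Numerically: E[X] ≈ 6.56.

E[X] = 105 · (1/2)^{4} = 105/16 ≈ 6.56.


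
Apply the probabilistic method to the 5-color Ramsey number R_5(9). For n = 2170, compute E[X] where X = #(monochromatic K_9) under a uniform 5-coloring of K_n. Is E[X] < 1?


E[X] = C(2170, 9) · 5^{1 − 36} = 2891746779868845075610510 · 5^{−35} = 2891746779868845075610510/2910383045673370361328125.
As a reduced fraction: E[X] = 578349355973769015122102/582076609134674072265625 ≈ 0.993597.
Is E[X] < 1? YES.
Since E[X] < 1, there exists a 5-coloring of K_{2170} with no monochromatic K_9; hence R_5(9) > 2170.

E[X] = 578349355973769015122102/582076609134674072265625 ≈ 0.993597; E[X] < 1, so R_5(9) > 2170.


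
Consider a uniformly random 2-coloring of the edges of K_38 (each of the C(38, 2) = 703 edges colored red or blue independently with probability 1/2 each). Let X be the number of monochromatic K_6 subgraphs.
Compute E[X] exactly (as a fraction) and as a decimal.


Let X = Σ_S X_S over the C(38, 6) = 2760681 subsets S of size 6, where X_S = 1 if the K_6 on S is monochromatic.
For a fixed S, the K_6 on S has C(6, 2) = 15 edges. P[all 15 edges red] = (1/2)^15, and likewise for blue, so P[monochromatic] = 2·(1/2)^15 = 2^{1 − 15} = 1/16384.
By linearity: E[X] = C(38, 6) · 2^{1 − 15} = 2760681 · 1/16384 = 2760681/16384.
Numerically: E[X] ≈ 168.4986.

E[X] = C(38,6)·2^(1−C(6,2)) = 2760681/16384 ≈ 168.4986.


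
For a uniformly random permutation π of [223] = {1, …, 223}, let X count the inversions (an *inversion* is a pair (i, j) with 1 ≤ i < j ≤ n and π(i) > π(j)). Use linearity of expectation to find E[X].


Write X = Σ X_I over the C(223, 2) = 24753 pairs i < j, with X_I the indicator of one inversion.
There are 24753 indicators.
For each fixed pair i < j, the values π(i) and π(j) are two distinct elements of {1, …, 223} in uniformly random order; by symmetry P[π(i) > π(j)] = 1/2.
By linearity: E[X] = 24753 · (1/2) = C(223, 2) · (1/2) = 24753/2 = 24753/2 ≈ 12376.500.

E[X] = 24753/2 = 12376.500.


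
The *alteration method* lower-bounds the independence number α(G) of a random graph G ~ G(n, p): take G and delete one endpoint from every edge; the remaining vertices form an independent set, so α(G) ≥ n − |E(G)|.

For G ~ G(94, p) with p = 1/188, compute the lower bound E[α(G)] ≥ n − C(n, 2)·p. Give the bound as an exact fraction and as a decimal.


E[|E(G)|] = C(94, 2)·p = 4371 · (1/188) = 93/4.
E[α(G)] ≥ n − E[|E(G)|] = 94 − 93/4 = 283/4.
Numerically: ≈ 70.750000.
(This is only a lower bound; the true E[α(G)] may be larger.)

E[α(G)] ≥ 283/4 ≈ 70.750000.


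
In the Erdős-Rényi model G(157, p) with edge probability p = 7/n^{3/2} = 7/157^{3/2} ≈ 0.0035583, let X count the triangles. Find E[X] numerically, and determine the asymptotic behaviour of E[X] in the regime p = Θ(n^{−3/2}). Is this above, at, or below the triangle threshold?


Number of potential triangles: C(157, 3) = 632710.
Each occurs with probability p³ ≈ (0.0035583)³ ≈ 4.5055279e-08.
By linearity: E[X] = C(157, 3)·p³ ≈ 632710 · 4.5055279e-08 ≈ 0.02851.
Since α = 3/2 > 1, p = c/n^{3/2} = o(1/n) is below the triangle threshold p ~ 1/n. Asymptotically E[X] ~ (c³/6)·n^{3(1−α)} = (7³/6)·n^{-1.5} → 0, so by Markov's inequality G has no triangles w.h.p.

E[X] ≈ 0.02851; in regime p = Θ(1/n^{3/2}) E[X] tends to 0 (below the triangle threshold p ~ 1/n).


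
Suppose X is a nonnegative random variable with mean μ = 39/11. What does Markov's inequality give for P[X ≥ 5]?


μ = E[X] = 39/11, a = 5.
Markov: P[X ≥ 5] ≤ μ/a = (39/11)/5 = 39/55.
Numerically: ≈ 0.709.
(Since a = 5 > μ = 3.545, the bound 39/55 is < 1 and informative.)

P[X ≥ 5] ≤ 39/55 ≈ 0.709.


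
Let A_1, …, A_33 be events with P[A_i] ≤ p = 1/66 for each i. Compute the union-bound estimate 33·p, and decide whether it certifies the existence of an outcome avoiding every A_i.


Union bound: P[∪_{i=1}^{33} A_i] ≤ Σ_i P[A_i] ≤ 33·p = 33·(1/66) = 1/2.
Numerically: 1/2 ≈ 0.5000.
Is 1/2 < 1? YES.
Since P[∪ A_i] ≤ 1/2 < 1, the complement has P[∩ A_i^c] ≥ 1 − 1/2 = 1/2 > 0, so some outcome avoids every A_i.

33·p = 1/2 ≈ 0.5000; existence CERTIFIED by the union bound.


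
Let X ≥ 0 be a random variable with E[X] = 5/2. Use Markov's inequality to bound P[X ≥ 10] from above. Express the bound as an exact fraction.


μ = E[X] = 5/2, a = 10.
Markov: P[X ≥ 10] ≤ μ/a = (5/2)/10 = 1/4.
Numerically: ≈ 0.2500.
(Since a = 10 > μ = 2.5000, the bound 1/4 is < 1 and informative.)

P[X ≥ 10] ≤ 1/4 ≈ 0.2500.


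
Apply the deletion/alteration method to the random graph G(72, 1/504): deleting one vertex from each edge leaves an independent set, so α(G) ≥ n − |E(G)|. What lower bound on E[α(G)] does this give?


E[|E(G)|] = C(72, 2)·p = 2556 · (1/504) = 71/14.
E[α(G)] ≥ n − E[|E(G)|] = 72 − 71/14 = 937/14.
Numerically: ≈ 66.928571.
(This is only a lower bound; the true E[α(G)] may be larger.)

E[α(G)] ≥ 937/14 ≈ 66.928571.


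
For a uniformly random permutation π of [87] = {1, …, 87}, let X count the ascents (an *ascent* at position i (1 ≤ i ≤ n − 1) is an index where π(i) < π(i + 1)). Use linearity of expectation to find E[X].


Write X = Σ X_I over i = 1, …, 86, with X_I the indicator of one ascent.
There are 86 indicators.
For each fixed i, the pair (π(i), π(i+1)) is a uniformly random ordered pair of distinct values from {1, …, 87}; by symmetry P[π(i) < π(i+1)] = 1/2.
By linearity: E[X] = 86 · (1/2) = (87 − 1) · (1/2) = 43 ≈ 43.00000.

E[X] = 43 = 43.00000.


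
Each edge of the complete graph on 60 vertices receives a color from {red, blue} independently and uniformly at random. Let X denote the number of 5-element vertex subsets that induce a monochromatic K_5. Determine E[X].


Let X = Σ_S X_S over the C(60, 5) = 5461512 subsets S of size 5, where X_S = 1 if the K_5 on S is monochromatic.
For a fixed S, the K_5 on S has C(5, 2) = 10 edges. P[all 10 edges red] = (1/2)^10, and likewise for blue, so P[monochromatic] = 2·(1/2)^10 = 2^{1 − 10} = 1/512.
Summing: E[X] = C(60, 5) · 2^{1 − 10} = 5461512 · 1/512 = 682689/64.
Numerically: E[X] ≈ 10667.0156.

E[X] = C(60,5)·2^(1−C(5,2)) = 682689/64 ≈ 10667.0156.


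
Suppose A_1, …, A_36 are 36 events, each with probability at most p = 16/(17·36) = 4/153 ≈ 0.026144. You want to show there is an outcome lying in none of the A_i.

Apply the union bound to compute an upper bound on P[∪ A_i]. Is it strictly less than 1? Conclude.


Union bound: P[∪_{i=1}^{36} A_i] ≤ Σ_i P[A_i] ≤ 36·p = 36·(4/153) = 16/17.
Numerically: 16/17 ≈ 0.941176.
Is 16/17 < 1? YES.
Since P[∪ A_i] ≤ 16/17 < 1, the complement has P[∩ A_i^c] ≥ 1 − 16/17 = 1/17 > 0, so some outcome avoids every A_i.

36·p = 16/17 ≈ 0.941176; existence CERTIFIED by the union bound.


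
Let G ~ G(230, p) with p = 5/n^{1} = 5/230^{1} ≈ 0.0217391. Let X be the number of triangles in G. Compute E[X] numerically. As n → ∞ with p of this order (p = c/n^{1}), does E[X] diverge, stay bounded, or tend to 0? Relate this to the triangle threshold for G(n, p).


Number of potential triangles: C(230, 3) = 2001460.
Each occurs with probability p³ ≈ (0.0217391)³ ≈ 1.02736911e-05.
By linearity: E[X] = C(230, 3)·p³ ≈ 2001460 · 1.02736911e-05 ≈ 20.562382.
Here α = 1, so p = 5/n is exactly at the triangle threshold p ~ 1/n. Asymptotically E[X] → c³/6 = 5³/6 = 125/6 ≈ 20.833333, a bounded constant. In this regime the triangle count is asymptotically Poisson(c³/6).

E[X] ≈ 20.562382; in regime p = Θ(1/n^{1}) E[X] stays bounded (at the triangle threshold p ~ 1/n).


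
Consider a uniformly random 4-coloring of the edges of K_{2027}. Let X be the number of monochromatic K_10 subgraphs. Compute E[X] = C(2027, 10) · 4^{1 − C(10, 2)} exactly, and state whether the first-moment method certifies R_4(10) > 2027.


E[X] = C(2027, 10) · 4^{1 − 45} = 315586117401470604332341335 · 4^{−44} = 315586117401470604332341335/309485009821345068724781056.
As a reduced fraction: E[X] = 315586117401470604332341335/309485009821345068724781056 ≈ 1.0197137.
Is E[X] < 1? NO.
Since E[X] ≥ 1, the first-moment bound is inconclusive at n = 2027; it does NOT by itself certify R_4(10) > 2027.

E[X] = 315586117401470604332341335/309485009821345068724781056 ≈ 1.0197137; E[X] ≥ 1; first-moment method inconclusive here.


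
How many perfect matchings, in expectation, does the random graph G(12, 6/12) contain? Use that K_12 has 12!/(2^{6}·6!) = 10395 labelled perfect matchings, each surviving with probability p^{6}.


K_12 has 12!/(2^{6}·6!) = 10395 labelled perfect matchings.
For each such perfect matching H, let X_H = 1 if all 6 edges of H are present in G. Then P[X_H = 1] = p^{6} = (1/2)^{6} = 1/64.
Summing the indicators: E[X] = Σ_H E[X_H] = 10395 · p^{6} = 10395 · 1/64 = 10395/64.
Numerically: E[X] ≈ 162.422.

E[X] = 10395 · (1/2)^{6} = 10395/64 ≈ 162.422.


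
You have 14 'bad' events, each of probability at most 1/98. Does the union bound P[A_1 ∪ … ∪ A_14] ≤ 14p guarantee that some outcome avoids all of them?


Union bound: P[∪_{i=1}^{14} A_i] ≤ Σ_i P[A_i] ≤ 14·p = 14·(1/98) = 1/7.
Numerically: 1/7 ≈ 0.14286.
Is 1/7 < 1? YES.
Since P[∪ A_i] ≤ 1/7 < 1, the complement has P[∩ A_i^c] ≥ 1 − 1/7 = 6/7 > 0, so some outcome avoids every A_i.

14·p = 1/7 ≈ 0.14286; existence CERTIFIED by the union bound.


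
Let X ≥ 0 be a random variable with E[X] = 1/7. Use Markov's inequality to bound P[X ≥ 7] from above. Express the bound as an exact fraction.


μ = E[X] = 1/7, a = 7.
Markov: P[X ≥ 7] ≤ μ/a = (1/7)/7 = 1/49.
Numerically: ≈ 0.020.
(Since a = 7 > μ = 0.143, the bound 1/49 is < 1 and informative.)

P[X ≥ 7] ≤ 1/49 ≈ 0.020.


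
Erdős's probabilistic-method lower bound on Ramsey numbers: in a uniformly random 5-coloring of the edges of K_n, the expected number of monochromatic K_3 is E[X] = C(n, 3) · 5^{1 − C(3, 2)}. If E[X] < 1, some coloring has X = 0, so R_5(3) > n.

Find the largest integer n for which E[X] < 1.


We need C(n, 3) · 5^{1 − 3} < 1, i.e. C(n, 3) < 5^{3 − 1} = 25.
Check values of n near the boundary:
  n = 4: C(4, 3) = 4; 4 < 25? YES
  n = 5: C(5, 3) = 10; 10 < 25? YES
  n = 6: C(6, 3) = 20; 20 < 25? YES
  n = 7: C(7, 3) = 35; 35 < 25? NO
The largest n with C(n, 3) < 25 is n = 6 (where E[X] = 4/5 ≈ 0.800). Hence R_5(3) > 6, i.e. R_5(3) ≥ 7.

Largest n = 6; hence R_5(3) > 6.


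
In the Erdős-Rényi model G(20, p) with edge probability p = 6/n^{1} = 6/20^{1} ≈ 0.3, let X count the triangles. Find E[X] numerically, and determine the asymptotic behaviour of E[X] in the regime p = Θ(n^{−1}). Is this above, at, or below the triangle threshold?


Number of potential triangles: C(20, 3) = 1140.
Each occurs with probability p³ ≈ (0.3)³ ≈ 2.70000000e-02.
By linearity: E[X] = C(20, 3)·p³ ≈ 1140 · 2.70000000e-02 ≈ 30.780000.
Here α = 1, so p = 6/n is exactly at the triangle threshold p ~ 1/n. Asymptotically E[X] → c³/6 = 6³/6 = 36 ≈ 36.000000, a bounded constant. In this regime the triangle count is asymptotically Poisson(c³/6).

E[X] ≈ 30.780000; in regime p = Θ(1/n^{1}) E[X] stays bounded (at the triangle threshold p ~ 1/n).


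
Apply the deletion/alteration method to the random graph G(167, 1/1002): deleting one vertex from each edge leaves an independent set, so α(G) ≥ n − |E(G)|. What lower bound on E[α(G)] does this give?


E[|E(G)|] = C(167, 2)·p = 13861 · (1/1002) = 83/6.
E[α(G)] ≥ n − E[|E(G)|] = 167 − 83/6 = 919/6.
Numerically: ≈ 153.1667.
(This is only a lower bound; the true E[α(G)] may be larger.)

E[α(G)] ≥ 919/6 ≈ 153.1667.
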